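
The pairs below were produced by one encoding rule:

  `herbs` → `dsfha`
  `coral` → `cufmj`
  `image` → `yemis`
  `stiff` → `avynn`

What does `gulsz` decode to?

h(7)→d(3) and e(4)→s(18) fit y≡21x+12 (mod 26); the inverse of 21 mod 26 is 5. Each letter's alphabet position (a=0..z=25) is mapped through 21·x+12 mod 26 — an affine cipher.
Decoding gulsz: g(6)→5·(6−12)≡22=w; u(20)→5·(20−12)≡14=o; l(11)→5·(11−12)≡21=v; s(18)→5·(18−12)≡4=e; z(25)→5·(25−12)≡13=n (all mod 26).

woven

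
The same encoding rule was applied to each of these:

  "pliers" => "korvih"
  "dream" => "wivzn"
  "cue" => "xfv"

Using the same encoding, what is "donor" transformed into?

wlmli

Letters are reflected about the middle of the alphabet (position → 25−position): Atbash.
Applying it to donor: d↔w, o↔l, n↔m, o↔l, r↔i.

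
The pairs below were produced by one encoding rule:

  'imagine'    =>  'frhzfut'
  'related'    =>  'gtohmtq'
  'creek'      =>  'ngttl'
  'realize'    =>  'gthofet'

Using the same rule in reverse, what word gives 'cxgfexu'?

horizon

i(8)→f(5) and m(12)→r(17) fit y≡3x+7 (mod 26); the inverse of 3 mod 26 is 9. Treating letters as 0–25, the rule is x ↦ 3x + 7 (mod 26).
Decoding cxgfexu: c(2)→9·(2−7)≡7=h; x(23)→9·(23−7)≡14=o; g(6)→9·(6−7)≡17=r; f(5)→9·(5−7)≡8=i; e(4)→9·(4−7)≡25=z; x(23)→9·(23−7)≡14=o; u(20)→9·(20−7)≡13=n (all mod 26).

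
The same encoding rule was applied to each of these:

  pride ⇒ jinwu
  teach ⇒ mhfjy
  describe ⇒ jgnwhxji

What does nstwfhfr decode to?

The word is reversed, then every letter is shifted forward by 5.
Decoding nstwfhfr: shift back: n−5=i, s−5=n, t−5=o, w−5=r, f−5=a, h−5=c, f−5=a, r−5=m → inoracam; then reverse → macaroni.

macaroni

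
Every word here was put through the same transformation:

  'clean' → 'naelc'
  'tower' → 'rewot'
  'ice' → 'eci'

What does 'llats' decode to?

The output letters match the input read backwards: clean reversed is naelc. It's just the letters in reverse order.
Reversing it on llats: then reverse → stall.

stall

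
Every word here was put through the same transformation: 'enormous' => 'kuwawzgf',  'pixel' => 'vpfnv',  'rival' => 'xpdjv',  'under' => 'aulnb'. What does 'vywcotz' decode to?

In enormous: e→k is +6, n→u is +7, o→w is +8, r→a is +9 — the shift increases by 1 each position. Letter i (0-indexed) is shifted by i+6, so successive shifts are 6, 7, 8, ….
Reversing it on vywcotz: v−6=p, y−7=r, w−8=o, c−9=t, o−10=e, t−11=i, z−12=n.

protein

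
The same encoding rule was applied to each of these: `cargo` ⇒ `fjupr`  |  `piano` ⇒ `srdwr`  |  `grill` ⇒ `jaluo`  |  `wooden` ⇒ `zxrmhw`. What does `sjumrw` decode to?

pardon

Shifts by position in cargo: pos 0: c→f (+3), pos 1: a→j (+9), pos 2: r→u (+3), pos 3: g→p (+9) — repeating every 2. A repeating key of period 2 is used — shifts +3, +9 over and over.
Decoding sjumrw: s−3=p, j−9=a, u−3=r, m−9=d, r−3=o, w−9=n.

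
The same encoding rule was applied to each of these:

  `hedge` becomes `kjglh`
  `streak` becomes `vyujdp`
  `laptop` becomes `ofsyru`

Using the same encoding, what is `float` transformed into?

iqrfw

Shifts by position in hedge: pos 0: h→k (+3), pos 1: e→j (+5), pos 2: d→g (+3), pos 3: g→l (+5) — repeating every 2. The shifts repeat in a cycle of length 2: positions 0,1,… shift by +3, +5, then the pattern repeats.
Applying it to float: f+3=i, l+5=q, o+3=r, a+5=f, t+3=w.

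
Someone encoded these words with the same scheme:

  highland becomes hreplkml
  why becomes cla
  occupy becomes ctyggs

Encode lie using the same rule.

Read the word backwards and shift each letter +4.
On lie: reverse → eil; then shift: e+4=i, i+4=m, l+4=p.

imp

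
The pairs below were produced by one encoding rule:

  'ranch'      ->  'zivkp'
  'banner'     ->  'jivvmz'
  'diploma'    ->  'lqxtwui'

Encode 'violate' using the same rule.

dqwtibm

This is a Caesar cipher with shift 8.
For violate: v+8=d, i+8=q, o+8=w, l+8=t, a+8=i, t+8=b, e+8=m.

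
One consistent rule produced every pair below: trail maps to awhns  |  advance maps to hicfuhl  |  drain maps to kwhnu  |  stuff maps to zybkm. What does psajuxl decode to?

intense

Shifts by position in trail: pos 0: t→a (+7), pos 1: r→w (+5), pos 2: a→h (+7), pos 3: i→n (+5) — repeating every 2. It's a Vigenère-style cipher with numeric key [7,5]: position i shifts by key[i mod 2].
Decoding psajuxl: p−7=i, s−5=n, a−7=t, j−5=e, u−7=n, x−5=s, l−7=e.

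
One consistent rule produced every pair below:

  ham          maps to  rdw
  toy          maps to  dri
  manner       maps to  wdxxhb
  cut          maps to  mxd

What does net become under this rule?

xhd

The shift depends on letter class: consonant h→r is +10, but vowel a→d is +3. The rule splits by letter class: vowels +3, consonants +10.
For net: n(cons)+10=x, e(vowel)+3=h, t(cons)+10=d.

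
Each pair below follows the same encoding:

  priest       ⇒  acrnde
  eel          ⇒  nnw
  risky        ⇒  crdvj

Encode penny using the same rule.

anyyj

Vowels shift forward by 9 and consonants shift forward by 11.
For penny: p(cons)+11=a, e(vowel)+9=n, n(cons)+11=y, n(cons)+11=y, y(cons)+11=j.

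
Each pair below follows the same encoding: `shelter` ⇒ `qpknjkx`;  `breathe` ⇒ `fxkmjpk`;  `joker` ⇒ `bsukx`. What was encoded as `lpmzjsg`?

phantom

s(18)→q(16) and h(7)→p(15) fit y≡19x+12 (mod 26); the inverse of 19 mod 26 is 11. Each letter's alphabet position (a=0..z=25) is mapped through 19·x+12 mod 26 — an affine cipher.
Decoding lpmzjsg: l(11)→11·(11−12)≡15=p; p(15)→11·(15−12)≡7=h; m(12)→11·(12−12)≡0=a; z(25)→11·(25−12)≡13=n; j(9)→11·(9−12)≡19=t; s(18)→11·(18−12)≡14=o; g(6)→11·(6−12)≡12=m (all mod 26).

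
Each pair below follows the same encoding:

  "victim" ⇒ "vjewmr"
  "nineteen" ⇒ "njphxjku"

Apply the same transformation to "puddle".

In victim: v→v is +0, i→j is +1, c→e is +2, t→w is +3 — the shift increases by 1 each position. Each letter shifts forward by its position index (0, 1, 2, …) — the shift grows by one for each successive letter.
Applying it to puddle: p+0=p, u+1=v, d+2=f, d+3=g, l+4=p, e+5=j.

pvfgpj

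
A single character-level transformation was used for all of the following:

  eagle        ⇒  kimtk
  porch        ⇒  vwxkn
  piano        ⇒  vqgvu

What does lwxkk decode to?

force

It's a Vigenère-style cipher with numeric key [6,8]: position i shifts by key[i mod 2].
Decoding lwxkk: l−6=f, w−8=o, x−6=r, k−8=c, k−6=e.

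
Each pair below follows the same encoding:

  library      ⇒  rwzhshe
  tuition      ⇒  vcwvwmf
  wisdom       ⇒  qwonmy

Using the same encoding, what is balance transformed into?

l(11)→r(17) and i(8)→w(22) fit y≡7x+18 (mod 26); the inverse of 7 mod 26 is 15. This is an affine cipher: with a=0,…,z=25, each position x becomes (7x+18) mod 26.
Applying it to balance: b(1)→7·1+18≡25=z; a(0)→7·0+18≡18=s; l(11)→7·11+18≡17=r; a(0)→7·0+18≡18=s; n(13)→7·13+18≡5=f; c(2)→7·2+18≡6=g; e(4)→7·4+18≡20=u (all mod 26).

zsrsfgu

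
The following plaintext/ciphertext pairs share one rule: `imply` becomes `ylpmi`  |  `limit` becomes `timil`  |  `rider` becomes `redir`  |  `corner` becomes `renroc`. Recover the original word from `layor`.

royal

The output letters match the input read backwards: imply reversed is ylpmi. The word is simply reversed.
Undoing it on layor: then reverse → royal.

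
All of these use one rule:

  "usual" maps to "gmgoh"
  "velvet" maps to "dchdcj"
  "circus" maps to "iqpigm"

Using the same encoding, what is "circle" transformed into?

iqpihc

u(20)→g(6) and s(18)→m(12) fit y≡23x+14 (mod 26); the inverse of 23 mod 26 is 17. Treating letters as 0–25, the rule is x ↦ 23x + 14 (mod 26).
On circle: c(2)→23·2+14≡8=i; i(8)→23·8+14≡16=q; r(17)→23·17+14≡15=p; c(2)→23·2+14≡8=i; l(11)→23·11+14≡7=h; e(4)→23·4+14≡2=c (all mod 26).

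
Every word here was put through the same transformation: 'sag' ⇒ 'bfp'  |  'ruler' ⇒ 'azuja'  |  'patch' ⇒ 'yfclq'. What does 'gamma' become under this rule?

pfvvf

The shift depends on letter class: consonant s→b is +9, but vowel a→f is +5. Two shifts are in play — +5 for a/e/i/o/u, +9 for every other letter.
On gamma: g(cons)+9=p, a(vowel)+5=f, m(cons)+9=v, m(cons)+9=v, a(vowel)+5=f.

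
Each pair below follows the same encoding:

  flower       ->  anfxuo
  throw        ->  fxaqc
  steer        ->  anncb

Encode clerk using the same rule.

Two steps: reverse the string, then apply a Caesar shift of +9.
On clerk: reverse → krelc; then shift: k+9=t, r+9=a, e+9=n, l+9=u, c+9=l.

tanul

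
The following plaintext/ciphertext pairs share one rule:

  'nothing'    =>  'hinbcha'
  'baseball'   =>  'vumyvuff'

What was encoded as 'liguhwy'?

romance

This is a Caesar cipher with shift 20.
Decoding liguhwy: l−20=r, i−20=o, g−20=m, u−20=a, h−20=n, w−20=c, y−20=e.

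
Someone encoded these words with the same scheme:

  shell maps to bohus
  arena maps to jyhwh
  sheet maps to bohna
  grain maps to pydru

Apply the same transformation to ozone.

xgrwl

Shifts by position in shell: pos 0: s→b (+9), pos 1: h→o (+7), pos 2: e→h (+3), pos 3: l→u (+9), pos 4: l→s (+7) — repeating every 3. A repeating key of period 3 is used — shifts +9, +7, +3 over and over.
For ozone: o+9=x, z+7=g, o+3=r, n+9=w, e+7=l.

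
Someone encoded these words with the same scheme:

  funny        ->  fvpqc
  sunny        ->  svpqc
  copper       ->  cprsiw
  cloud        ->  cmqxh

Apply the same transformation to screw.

In funny: f→f is +0, u→v is +1, n→p is +2, n→q is +3 — the shift increases by 1 each position. The shift increases by 1 at each position, starting from +0: 0, 1, 2, ….
Applying it to screw: s+0=s, c+1=d, r+2=t, e+3=h, w+4=a.

sdtha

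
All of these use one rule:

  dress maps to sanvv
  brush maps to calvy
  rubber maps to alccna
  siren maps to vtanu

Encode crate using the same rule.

This is an affine cipher: with a=0,…,z=25, each position x becomes (21x+7) mod 26.
Applying it to crate: c(2)→21·2+7≡23=x; r(17)→21·17+7≡0=a; a(0)→21·0+7≡7=h; t(19)→21·19+7≡16=q; e(4)→21·4+7≡13=n (all mod 26).

xahqn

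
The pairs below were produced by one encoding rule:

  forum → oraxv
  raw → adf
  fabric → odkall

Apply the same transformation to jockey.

The shift depends on letter class: consonant f→o is +9, but vowel o→r is +3. The rule splits by letter class: vowels +3, consonants +9.
Applying it to jockey: j(cons)+9=s, o(vowel)+3=r, c(cons)+9=l, k(cons)+9=t, e(vowel)+3=h, y(cons)+9=h.

srlthh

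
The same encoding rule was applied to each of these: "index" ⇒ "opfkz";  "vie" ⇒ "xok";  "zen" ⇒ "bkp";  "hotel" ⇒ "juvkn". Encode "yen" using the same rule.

akp

The shift depends on letter class: consonant n→p is +2, but vowel i→o is +6. The rule splits by letter class: vowels +6, consonants +2.
Applying it to yen: y(cons)+2=a, e(vowel)+6=k, n(cons)+2=p.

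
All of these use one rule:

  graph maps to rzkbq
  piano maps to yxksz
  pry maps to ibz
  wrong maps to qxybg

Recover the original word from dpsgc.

The output letters match the input read backwards, each shifted +10: graph reversed is hparg. Read the word backwards and shift each letter +10.
Reversing it on dpsgc: shift back: d−10=t, p−10=f, s−10=i, g−10=w, c−10=s → tfiws; then reverse → swift.

swift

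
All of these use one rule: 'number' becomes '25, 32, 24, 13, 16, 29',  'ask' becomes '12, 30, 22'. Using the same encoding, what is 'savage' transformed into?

The number is (letter's place in the alphabet, a=1) + 11.
For savage: s=19→30, a=1→12, v=22→33, a=1→12, g=7→18, e=5→16.

30, 12, 33, 12, 18, 16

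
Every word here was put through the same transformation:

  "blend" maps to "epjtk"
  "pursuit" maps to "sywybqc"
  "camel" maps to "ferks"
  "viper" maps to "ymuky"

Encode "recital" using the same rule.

uihoaiu

In blend: b→e is +3, l→p is +4, e→j is +5, n→t is +6 — the shift increases by 1 each position. Each letter shifts forward by (position + 3), i.e. 3, 4, 5, … — the shift grows by one for each successive letter.
On recital: r+3=u, e+4=i, c+5=h, i+6=o, t+7=a, a+8=i, l+9=u.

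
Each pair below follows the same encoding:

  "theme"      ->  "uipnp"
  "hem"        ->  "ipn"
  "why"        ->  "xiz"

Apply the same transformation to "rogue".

The rule splits by letter class: vowels +11, consonants +1.
Applying it to rogue: r(cons)+1=s, o(vowel)+11=z, g(cons)+1=h, u(vowel)+11=f, e(vowel)+11=p.

szhfp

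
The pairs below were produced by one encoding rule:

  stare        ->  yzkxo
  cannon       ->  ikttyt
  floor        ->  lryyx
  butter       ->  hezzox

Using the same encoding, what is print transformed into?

Vowels shift forward by 10 and consonants shift forward by 6.
Applying it to print: p(cons)+6=v, r(cons)+6=x, i(vowel)+10=s, n(cons)+6=t, t(cons)+6=z.

vxstz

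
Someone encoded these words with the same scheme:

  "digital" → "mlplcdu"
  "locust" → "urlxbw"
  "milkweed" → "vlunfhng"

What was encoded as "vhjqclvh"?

Shifts by position in digital: pos 0: d→m (+9), pos 1: i→l (+3), pos 2: g→p (+9), pos 3: i→l (+3) — repeating every 2. It's a Vigenère-style cipher with numeric key [9,3]: position i shifts by key[i mod 2].
Decoding vhjqclvh: v−9=m, h−3=e, j−9=a, q−3=n, c−9=t, l−3=i, v−9=m, h−3=e.

meantime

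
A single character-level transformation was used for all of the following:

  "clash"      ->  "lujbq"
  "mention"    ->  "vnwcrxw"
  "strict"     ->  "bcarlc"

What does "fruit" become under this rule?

Compare letters: c→l is +9, l→u is +9, a→j is +9 — a constant shift. It's a constant shift of +9 (ROT9).
On fruit: f+9=o, r+9=a, u+9=d, i+9=r, t+9=c.

oadrc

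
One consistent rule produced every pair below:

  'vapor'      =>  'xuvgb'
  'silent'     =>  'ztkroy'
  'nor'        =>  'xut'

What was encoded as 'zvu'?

The output letters match the input read backwards, each shifted +6: vapor reversed is ropav. Two steps: reverse the string, then apply a Caesar shift of +6.
Reversing it on zvu: shift back: z−6=t, v−6=p, u−6=o → tpo; then reverse → opt.

opt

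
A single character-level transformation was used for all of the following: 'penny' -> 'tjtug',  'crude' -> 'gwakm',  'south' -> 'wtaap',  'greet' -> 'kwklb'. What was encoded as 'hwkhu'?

In penny: p→t is +4, e→j is +5, n→t is +6, n→u is +7 — the shift increases by 1 each position. Letter i (0-indexed) is shifted by i+4, so successive shifts are 4, 5, 6, ….
Undoing it on hwkhu: h−4=d, w−5=r, k−6=e, h−7=a, u−8=m.

dream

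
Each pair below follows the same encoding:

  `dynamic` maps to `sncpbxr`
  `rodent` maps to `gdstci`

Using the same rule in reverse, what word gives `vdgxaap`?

Compare letters: d→s is +15, y→n is +15, n→c is +15 — a constant shift. This is a Caesar cipher with shift 15.
Reversing it on vdgxaap: v−15=g, d−15=o, g−15=r, x−15=i, a−15=l, a−15=l, p−15=a.

gorilla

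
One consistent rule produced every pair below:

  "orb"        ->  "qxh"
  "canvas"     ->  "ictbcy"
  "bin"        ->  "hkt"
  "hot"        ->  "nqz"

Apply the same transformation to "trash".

The shift depends on letter class: consonant r→x is +6, but vowel o→q is +2. The rule splits by letter class: vowels +2, consonants +6.
For trash: t(cons)+6=z, r(cons)+6=x, a(vowel)+2=c, s(cons)+6=y, h(cons)+6=n.

zxcyn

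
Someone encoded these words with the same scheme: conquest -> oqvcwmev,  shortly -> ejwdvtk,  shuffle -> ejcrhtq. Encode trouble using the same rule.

Shifts by position in conquest: pos 0: c→o (+12), pos 1: o→q (+2), pos 2: n→v (+8), pos 3: q→c (+12), pos 4: u→w (+2), pos 5: e→m (+8) — repeating every 3. A repeating key of period 3 is used — shifts +12, +2, +8 over and over.
For trouble: t+12=f, r+2=t, o+8=w, u+12=g, b+2=d, l+8=t, e+12=q.

ftwgdtq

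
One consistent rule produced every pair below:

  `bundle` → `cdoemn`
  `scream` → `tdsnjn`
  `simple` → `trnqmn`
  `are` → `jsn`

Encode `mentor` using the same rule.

nnouxs

Two shifts are in play — +9 for a/e/i/o/u, +1 for every other letter.
On mentor: m(cons)+1=n, e(vowel)+9=n, n(cons)+1=o, t(cons)+1=u, o(vowel)+9=x, r(cons)+1=s.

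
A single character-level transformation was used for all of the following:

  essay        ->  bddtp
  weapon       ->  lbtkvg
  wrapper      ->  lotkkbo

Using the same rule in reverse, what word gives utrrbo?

hammer

e(4)→b(1) and s(18)→d(3) fit y≡15x+19 (mod 26); the inverse of 15 mod 26 is 7. Each letter's alphabet position (a=0..z=25) is mapped through 15·x+19 mod 26 — an affine cipher.
Decoding utrrbo: u(20)→7·(20−19)≡7=h; t(19)→7·(19−19)≡0=a; r(17)→7·(17−19)≡12=m; r(17)→7·(17−19)≡12=m; b(1)→7·(1−19)≡4=e; o(14)→7·(14−19)≡17=r (all mod 26).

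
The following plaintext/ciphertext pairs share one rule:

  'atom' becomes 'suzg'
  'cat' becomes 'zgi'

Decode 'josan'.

The output letters match the input read backwards, each shifted +6: atom reversed is mota. Read the word backwards and shift each letter +6.
Decoding josan: shift back: j−6=d, o−6=i, s−6=m, a−6=u, n−6=h → dimuh; then reverse → humid.

humid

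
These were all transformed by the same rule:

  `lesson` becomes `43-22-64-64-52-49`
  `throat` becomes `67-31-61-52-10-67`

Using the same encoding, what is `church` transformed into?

l(#12)→43 and e(#5)→22: differences scale by 3, so n = 3·pos + 7. The formula is n = 3×(alphabet index, a=1) + 7.
Applying it to church: c=3→16, h=8→31, u=21→70, r=18→61, c=3→16, h=8→31.

16-31-70-61-16-31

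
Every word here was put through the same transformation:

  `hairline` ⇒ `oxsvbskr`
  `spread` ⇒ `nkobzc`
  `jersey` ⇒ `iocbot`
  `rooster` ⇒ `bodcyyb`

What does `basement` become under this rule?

dxowockl

The output letters match the input read backwards, each shifted +10: hairline reversed is enilriah. Read the word backwards and shift each letter +10.
For basement: reverse → tnemesab; then shift: t+10=d, n+10=x, e+10=o, m+10=w, e+10=o, s+10=c, a+10=k, b+10=l.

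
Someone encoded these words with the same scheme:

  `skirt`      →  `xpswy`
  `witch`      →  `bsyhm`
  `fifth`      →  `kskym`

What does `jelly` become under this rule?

The shift depends on letter class: consonant s→x is +5, but vowel i→s is +10. The rule splits by letter class: vowels +10, consonants +5.
Applying it to jelly: j(cons)+5=o, e(vowel)+10=o, l(cons)+5=q, l(cons)+5=q, y(cons)+5=d.

ooqqd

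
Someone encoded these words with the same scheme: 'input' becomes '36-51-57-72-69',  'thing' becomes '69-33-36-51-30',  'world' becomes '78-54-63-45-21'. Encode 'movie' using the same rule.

i(#9)→36 and n(#14)→51: differences scale by 3, so n = 3·pos + 9. Each letter becomes 3×(its alphabet position, a=1..z=26) + 9.
On movie: m=13→48, o=15→54, v=22→75, i=9→36, e=5→24.

48-54-75-36-24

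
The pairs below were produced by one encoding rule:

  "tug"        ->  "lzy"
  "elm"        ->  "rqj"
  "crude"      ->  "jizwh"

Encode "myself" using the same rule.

kqjxdr

The output letters match the input read backwards, each shifted +5: tug reversed is gut. Read the word backwards and shift each letter +5.
For myself: reverse → flesym; then shift: f+5=k, l+5=q, e+5=j, s+5=x, y+5=d, m+5=r.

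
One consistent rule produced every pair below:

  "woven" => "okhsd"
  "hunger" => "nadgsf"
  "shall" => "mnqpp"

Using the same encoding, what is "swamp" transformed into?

This is an affine cipher: with a=0,…,z=25, each position x becomes (7x+16) mod 26.
Applying it to swamp: s(18)→7·18+16≡12=m; w(22)→7·22+16≡14=o; a(0)→7·0+16≡16=q; m(12)→7·12+16≡22=w; p(15)→7·15+16≡17=r (all mod 26).

moqwr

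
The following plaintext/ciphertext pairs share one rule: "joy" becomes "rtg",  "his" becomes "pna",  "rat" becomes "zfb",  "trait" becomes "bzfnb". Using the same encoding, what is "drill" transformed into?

The shift depends on letter class: consonant j→r is +8, but vowel o→t is +5. Vowels shift forward by 5 and consonants shift forward by 8.
For drill: d(cons)+8=l, r(cons)+8=z, i(vowel)+5=n, l(cons)+8=t, l(cons)+8=t.

lzntt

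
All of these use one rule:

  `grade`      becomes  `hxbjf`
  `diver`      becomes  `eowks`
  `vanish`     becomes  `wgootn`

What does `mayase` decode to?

Shifts by position in grade: pos 0: g→h (+1), pos 1: r→x (+6), pos 2: a→b (+1), pos 3: d→j (+6) — repeating every 2. A repeating key of period 2 is used — shifts +1, +6 over and over.
Undoing it on mayase: m−1=l, a−6=u, y−1=x, a−6=u, s−1=r, e−6=y.

luxury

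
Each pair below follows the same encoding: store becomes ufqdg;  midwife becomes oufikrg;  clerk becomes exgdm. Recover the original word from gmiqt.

eager

Shifts by position in store: pos 0: s→u (+2), pos 1: t→f (+12), pos 2: o→q (+2), pos 3: r→d (+12) — repeating every 2. It's a Vigenère-style cipher with numeric key [2,12]: position i shifts by key[i mod 2].
Reversing it on gmiqt: g−2=e, m−12=a, i−2=g, q−12=e, t−2=r.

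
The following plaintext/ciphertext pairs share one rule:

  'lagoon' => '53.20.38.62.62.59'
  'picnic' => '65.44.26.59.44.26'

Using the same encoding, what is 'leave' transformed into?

53.32.20.83.32

l(#12)→53 and a(#1)→20: differences scale by 3, so n = 3·pos + 17. Each letter becomes 3×(its alphabet position, a=1..z=26) + 17.
For leave: l=12→53, e=5→32, a=1→20, v=22→83, e=5→32.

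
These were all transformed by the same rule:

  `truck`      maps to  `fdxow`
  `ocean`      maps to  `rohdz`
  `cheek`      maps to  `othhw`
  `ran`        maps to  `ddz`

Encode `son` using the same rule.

erz

The shift depends on letter class: consonant t→f is +12, but vowel u→x is +3. Two shifts are in play — +3 for a/e/i/o/u, +12 for every other letter.
For son: s(cons)+12=e, o(vowel)+3=r, n(cons)+12=z.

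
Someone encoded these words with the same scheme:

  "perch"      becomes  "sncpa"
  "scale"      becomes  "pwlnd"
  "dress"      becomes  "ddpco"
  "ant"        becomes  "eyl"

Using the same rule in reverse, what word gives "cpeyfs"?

Read the word backwards and shift each letter +11.
Decoding cpeyfs: shift back: c−11=r, p−11=e, e−11=t, y−11=n, f−11=u, s−11=h → retnuh; then reverse → hunter.

hunter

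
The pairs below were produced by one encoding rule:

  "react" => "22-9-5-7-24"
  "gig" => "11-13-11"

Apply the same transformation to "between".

r is letter #18 and maps to 22: an offset of 4. The number is (letter's place in the alphabet, a=1) + 4.
For between: b=2→6, e=5→9, t=20→24, w=23→27, e=5→9, e=5→9, n=14→18.

6-9-24-27-9-9-18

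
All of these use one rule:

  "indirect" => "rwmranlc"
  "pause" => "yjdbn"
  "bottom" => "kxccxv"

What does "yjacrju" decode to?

Each letter is shifted forward by 9 in the alphabet (a Caesar shift of +9).
Undoing it on yjacrju: y−9=p, j−9=a, a−9=r, c−9=t, r−9=i, j−9=a, u−9=l.

partial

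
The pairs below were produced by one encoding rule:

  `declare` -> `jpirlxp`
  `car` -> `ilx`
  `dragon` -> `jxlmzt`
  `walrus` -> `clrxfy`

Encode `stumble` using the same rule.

Two shifts are in play — +11 for a/e/i/o/u, +6 for every other letter.
Applying it to stumble: s(cons)+6=y, t(cons)+6=z, u(vowel)+11=f, m(cons)+6=s, b(cons)+6=h, l(cons)+6=r, e(vowel)+11=p.

yzfshrp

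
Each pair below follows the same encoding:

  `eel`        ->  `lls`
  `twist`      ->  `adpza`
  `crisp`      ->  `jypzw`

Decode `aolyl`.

Compare letters: e→l is +7, e→l is +7, l→s is +7 — a constant shift. This is a Caesar cipher with shift 7.
Undoing it on aolyl: a−7=t, o−7=h, l−7=e, y−7=r, l−7=e.

there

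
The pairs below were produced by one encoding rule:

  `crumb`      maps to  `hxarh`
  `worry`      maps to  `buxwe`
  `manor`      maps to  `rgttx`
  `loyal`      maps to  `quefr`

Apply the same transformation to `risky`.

Shifts by position in crumb: pos 0: c→h (+5), pos 1: r→x (+6), pos 2: u→a (+6), pos 3: m→r (+5), pos 4: b→h (+6) — repeating every 3. It's a Vigenère-style cipher with numeric key [5,6,6]: position i shifts by key[i mod 3].
For risky: r+5=w, i+6=o, s+6=y, k+5=p, y+6=e.

woype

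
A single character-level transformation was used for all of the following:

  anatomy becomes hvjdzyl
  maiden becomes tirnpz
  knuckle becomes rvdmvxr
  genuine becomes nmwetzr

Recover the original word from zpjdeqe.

shatter

In anatomy: a→h is +7, n→v is +8, a→j is +9, t→d is +10 — the shift increases by 1 each position. Letter i (0-indexed) is shifted by i+7, so successive shifts are 7, 8, 9, ….
Reversing it on zpjdeqe: z−7=s, p−8=h, j−9=a, d−10=t, e−11=t, q−12=e, e−13=r.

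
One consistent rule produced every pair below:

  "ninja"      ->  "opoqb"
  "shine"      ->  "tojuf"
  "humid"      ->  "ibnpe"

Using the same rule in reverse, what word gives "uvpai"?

tooth

Shifts by position in ninja: pos 0: n→o (+1), pos 1: i→p (+7), pos 2: n→o (+1), pos 3: j→q (+7) — repeating every 2. It's a Vigenère-style cipher with numeric key [1,7]: position i shifts by key[i mod 2].
Undoing it on uvpai: u−1=t, v−7=o, p−1=o, a−7=t, i−1=h.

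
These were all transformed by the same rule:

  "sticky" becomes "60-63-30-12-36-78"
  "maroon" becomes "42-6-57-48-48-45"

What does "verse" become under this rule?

69-18-57-60-18

s(#19)→60 and t(#20)→63: differences scale by 3, so n = 3·pos + 3. The formula is n = 3×(alphabet index, a=1) + 3.
Applying it to verse: v=22→69, e=5→18, r=18→57, s=19→60, e=5→18.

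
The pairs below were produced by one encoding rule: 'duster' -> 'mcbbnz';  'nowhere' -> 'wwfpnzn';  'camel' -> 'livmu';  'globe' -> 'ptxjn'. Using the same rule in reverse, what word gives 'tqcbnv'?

Shifts by position in duster: pos 0: d→m (+9), pos 1: u→c (+8), pos 2: s→b (+9), pos 3: t→b (+8) — repeating every 2. It's a Vigenère-style cipher with numeric key [9,8]: position i shifts by key[i mod 2].
Reversing it on tqcbnv: t−9=k, q−8=i, c−9=t, b−8=t, n−9=e, v−8=n.

kitten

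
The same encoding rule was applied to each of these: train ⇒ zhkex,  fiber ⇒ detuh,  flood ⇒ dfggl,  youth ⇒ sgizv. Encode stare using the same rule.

qzkhu

Each letter's alphabet position (a=0..z=25) is mapped through 9·x+10 mod 26 — an affine cipher.
For stare: s(18)→9·18+10≡16=q; t(19)→9·19+10≡25=z; a(0)→9·0+10≡10=k; r(17)→9·17+10≡7=h; e(4)→9·4+10≡20=u (all mod 26).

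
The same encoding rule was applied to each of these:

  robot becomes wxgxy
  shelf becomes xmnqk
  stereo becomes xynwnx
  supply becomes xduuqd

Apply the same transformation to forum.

The shift depends on letter class: consonant r→w is +5, but vowel o→x is +9. Vowels shift forward by 9 and consonants shift forward by 5.
On forum: f(cons)+5=k, o(vowel)+9=x, r(cons)+5=w, u(vowel)+9=d, m(cons)+5=r.

kxwdr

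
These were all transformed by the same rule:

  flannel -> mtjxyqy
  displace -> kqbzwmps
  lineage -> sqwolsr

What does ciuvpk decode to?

The shift increases by 1 at each position, starting from +7: 7, 8, 9, ….
Undoing it on ciuvpk: c−7=v, i−8=a, u−9=l, v−10=l, p−11=e, k−12=y.

valley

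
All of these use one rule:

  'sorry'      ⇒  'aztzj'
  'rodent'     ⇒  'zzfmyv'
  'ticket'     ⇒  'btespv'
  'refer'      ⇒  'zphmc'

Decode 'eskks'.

It's a Vigenère-style cipher with numeric key [8,11,2]: position i shifts by key[i mod 3].
Undoing it on eskks: e−8=w, s−11=h, k−2=i, k−8=c, s−11=h.

which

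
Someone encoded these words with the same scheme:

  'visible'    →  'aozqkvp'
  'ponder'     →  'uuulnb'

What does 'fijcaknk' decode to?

accuracy

The shift increases by 1 at each position, starting from +5: 5, 6, 7, ….
Undoing it on fijcaknk: f−5=a, i−6=c, j−7=c, c−8=u, a−9=r, k−10=a, n−11=c, k−12=y.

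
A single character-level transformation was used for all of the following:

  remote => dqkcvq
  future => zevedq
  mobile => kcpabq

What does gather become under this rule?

r(17)→d(3) and e(4)→q(16) fit y≡9x+6 (mod 26); the inverse of 9 mod 26 is 3. This is an affine cipher: with a=0,…,z=25, each position x becomes (9x+6) mod 26.
Applying it to gather: g(6)→9·6+6≡8=i; a(0)→9·0+6≡6=g; t(19)→9·19+6≡21=v; h(7)→9·7+6≡17=r; e(4)→9·4+6≡16=q; r(17)→9·17+6≡3=d (all mod 26).

igvrqd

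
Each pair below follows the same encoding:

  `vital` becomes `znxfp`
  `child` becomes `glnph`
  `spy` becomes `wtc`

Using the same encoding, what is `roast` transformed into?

The shift depends on letter class: consonant v→z is +4, but vowel i→n is +5. Two shifts are in play — +5 for a/e/i/o/u, +4 for every other letter.
For roast: r(cons)+4=v, o(vowel)+5=t, a(vowel)+5=f, s(cons)+4=w, t(cons)+4=x.

vtfwx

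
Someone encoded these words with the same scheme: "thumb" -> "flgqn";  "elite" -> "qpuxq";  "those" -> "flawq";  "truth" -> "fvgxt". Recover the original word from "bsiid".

power

Shifts by position in thumb: pos 0: t→f (+12), pos 1: h→l (+4), pos 2: u→g (+12), pos 3: m→q (+4) — repeating every 2. It's a Vigenère-style cipher with numeric key [12,4]: position i shifts by key[i mod 2].
Undoing it on bsiid: b−12=p, s−4=o, i−12=w, i−4=e, d−12=r.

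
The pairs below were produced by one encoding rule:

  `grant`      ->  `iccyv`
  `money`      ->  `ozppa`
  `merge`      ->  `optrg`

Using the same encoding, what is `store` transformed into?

ueqcg

Shifts by position in grant: pos 0: g→i (+2), pos 1: r→c (+11), pos 2: a→c (+2), pos 3: n→y (+11) — repeating every 2. The shifts repeat in a cycle of length 2: positions 0,1,… shift by +2, +11, then the pattern repeats.
Applying it to store: s+2=u, t+11=e, o+2=q, r+11=c, e+2=g.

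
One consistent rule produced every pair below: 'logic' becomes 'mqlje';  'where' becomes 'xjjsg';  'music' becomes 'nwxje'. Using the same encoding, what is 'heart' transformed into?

A repeating key of period 3 is used — shifts +1, +2, +5 over and over.
On heart: h+1=i, e+2=g, a+5=f, r+1=s, t+2=v.

igfsv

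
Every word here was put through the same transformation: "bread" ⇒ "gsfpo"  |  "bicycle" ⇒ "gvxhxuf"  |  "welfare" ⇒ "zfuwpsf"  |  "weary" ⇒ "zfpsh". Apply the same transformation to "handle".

b(1)→g(6) and r(17)→s(18) fit y≡17x+15 (mod 26); the inverse of 17 mod 26 is 23. Treating letters as 0–25, the rule is x ↦ 17x + 15 (mod 26).
Applying it to handle: h(7)→17·7+15≡4=e; a(0)→17·0+15≡15=p; n(13)→17·13+15≡2=c; d(3)→17·3+15≡14=o; l(11)→17·11+15≡20=u; e(4)→17·4+15≡5=f (all mod 26).

epcouf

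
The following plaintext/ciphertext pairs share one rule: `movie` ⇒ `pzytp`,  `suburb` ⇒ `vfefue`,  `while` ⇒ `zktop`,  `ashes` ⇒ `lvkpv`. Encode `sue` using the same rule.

vfp

The shift depends on letter class: consonant m→p is +3, but vowel o→z is +11. Vowels shift forward by 11 and consonants shift forward by 3.
On sue: s(cons)+3=v, u(vowel)+11=f, e(vowel)+11=p.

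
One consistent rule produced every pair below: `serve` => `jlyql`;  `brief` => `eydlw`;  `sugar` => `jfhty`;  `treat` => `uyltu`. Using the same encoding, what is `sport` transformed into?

s(18)→j(9) and e(4)→l(11) fit y≡11x+19 (mod 26); the inverse of 11 mod 26 is 19. Each letter's alphabet position (a=0..z=25) is mapped through 11·x+19 mod 26 — an affine cipher.
For sport: s(18)→11·18+19≡9=j; p(15)→11·15+19≡2=c; o(14)→11·14+19≡17=r; r(17)→11·17+19≡24=y; t(19)→11·19+19≡20=u (all mod 26).

jcryu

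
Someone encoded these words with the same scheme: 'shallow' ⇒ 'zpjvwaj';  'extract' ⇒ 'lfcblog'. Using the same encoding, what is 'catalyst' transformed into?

In shallow: s→z is +7, h→p is +8, a→j is +9, l→v is +10 — the shift increases by 1 each position. The shift increases by 1 at each position, starting from +7: 7, 8, 9, ….
On catalyst: c+7=j, a+8=i, t+9=c, a+10=k, l+11=w, y+12=k, s+13=f, t+14=h.

jickwkfh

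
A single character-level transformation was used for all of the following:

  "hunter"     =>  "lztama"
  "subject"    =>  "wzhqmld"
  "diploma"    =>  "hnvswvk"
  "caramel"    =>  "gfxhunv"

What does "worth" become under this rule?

atxap

In hunter: h→l is +4, u→z is +5, n→t is +6, t→a is +7 — the shift increases by 1 each position. Each letter shifts forward by (position + 4), i.e. 4, 5, 6, … — the shift grows by one for each successive letter.
Applying it to worth: w+4=a, o+5=t, r+6=x, t+7=a, h+8=p.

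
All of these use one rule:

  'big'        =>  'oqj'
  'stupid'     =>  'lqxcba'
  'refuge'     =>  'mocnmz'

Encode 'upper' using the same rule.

The output letters match the input read backwards, each shifted +8: big reversed is gib. Two steps: reverse the string, then apply a Caesar shift of +8.
On upper: reverse → reppu; then shift: r+8=z, e+8=m, p+8=x, p+8=x, u+8=c.

zmxxc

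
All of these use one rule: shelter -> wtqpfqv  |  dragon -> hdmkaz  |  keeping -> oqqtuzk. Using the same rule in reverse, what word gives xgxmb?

tulip

Shifts by position in shelter: pos 0: s→w (+4), pos 1: h→t (+12), pos 2: e→q (+12), pos 3: l→p (+4), pos 4: t→f (+12), pos 5: e→q (+12) — repeating every 3. A repeating key of period 3 is used — shifts +4, +12, +12 over and over.
Undoing it on xgxmb: x−4=t, g−12=u, x−12=l, m−4=i, b−12=p.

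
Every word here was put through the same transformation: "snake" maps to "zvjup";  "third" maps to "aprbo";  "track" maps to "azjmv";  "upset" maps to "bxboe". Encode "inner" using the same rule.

pvwoc

In snake: s→z is +7, n→v is +8, a→j is +9, k→u is +10 — the shift increases by 1 each position. Each letter shifts forward by (position + 7), i.e. 7, 8, 9, … — the shift grows by one for each successive letter.
For inner: i+7=p, n+8=v, n+9=w, e+10=o, r+11=c.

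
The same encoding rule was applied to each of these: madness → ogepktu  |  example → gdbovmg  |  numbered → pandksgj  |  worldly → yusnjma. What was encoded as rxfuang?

A repeating key of period 3 is used — shifts +2, +6, +1 over and over.
Decoding rxfuang: r−2=p, x−6=r, f−1=e, u−2=s, a−6=u, n−1=m, g−2=e.

presume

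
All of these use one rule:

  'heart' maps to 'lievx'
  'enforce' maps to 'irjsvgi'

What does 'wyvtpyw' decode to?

Compare letters: h→l is +4, e→i is +4, a→e is +4 — a constant shift. Every letter moves 4 places later in the alphabet, wrapping around z→a.
Decoding wyvtpyw: w−4=s, y−4=u, v−4=r, t−4=p, p−4=l, y−4=u, w−4=s.

surplus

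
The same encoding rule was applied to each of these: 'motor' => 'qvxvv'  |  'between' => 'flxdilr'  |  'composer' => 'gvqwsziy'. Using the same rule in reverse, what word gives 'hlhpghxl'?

dedicate

The shifts repeat in a cycle of length 2: positions 0,1,… shift by +4, +7, then the pattern repeats.
Reversing it on hlhpghxl: h−4=d, l−7=e, h−4=d, p−7=i, g−4=c, h−7=a, x−4=t, l−7=e.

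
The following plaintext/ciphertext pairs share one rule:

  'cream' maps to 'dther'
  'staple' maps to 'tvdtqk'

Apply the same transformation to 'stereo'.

Each letter shifts forward by (position + 1), i.e. 1, 2, 3, … — the shift grows by one for each successive letter.
On stereo: s+1=t, t+2=v, e+3=h, r+4=v, e+5=j, o+6=u.

tvhvju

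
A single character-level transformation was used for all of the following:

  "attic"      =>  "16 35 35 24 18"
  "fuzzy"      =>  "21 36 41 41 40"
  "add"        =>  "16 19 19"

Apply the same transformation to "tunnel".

35 36 29 29 20 27

a is letter #1 and maps to 16: an offset of 15. The number is (letter's place in the alphabet, a=1) + 15.
For tunnel: t=20→35, u=21→36, n=14→29, n=14→29, e=5→20, l=12→27.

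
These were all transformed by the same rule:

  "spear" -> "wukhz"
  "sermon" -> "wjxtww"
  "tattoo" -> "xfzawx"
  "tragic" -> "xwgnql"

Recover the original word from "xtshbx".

tomato

The shift increases by 1 at each position, starting from +4: 4, 5, 6, ….
Reversing it on xtshbx: x−4=t, t−5=o, s−6=m, h−7=a, b−8=t, x−9=o.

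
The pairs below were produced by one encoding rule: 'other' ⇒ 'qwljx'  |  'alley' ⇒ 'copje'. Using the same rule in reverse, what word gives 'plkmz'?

night

Letter i (0-indexed) is shifted by i+2, so successive shifts are 2, 3, 4, ….
Undoing it on plkmz: p−2=n, l−3=i, k−4=g, m−5=h, z−6=t.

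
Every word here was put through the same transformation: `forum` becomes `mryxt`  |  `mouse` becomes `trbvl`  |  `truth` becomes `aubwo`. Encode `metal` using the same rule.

thads

Shifts by position in forum: pos 0: f→m (+7), pos 1: o→r (+3), pos 2: r→y (+7), pos 3: u→x (+3) — repeating every 2. It's a Vigenère-style cipher with numeric key [7,3]: position i shifts by key[i mod 2].
On metal: m+7=t, e+3=h, t+7=a, a+3=d, l+7=s.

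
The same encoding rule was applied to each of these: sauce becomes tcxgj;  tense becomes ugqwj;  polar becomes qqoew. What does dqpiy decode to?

comet

In sauce: s→t is +1, a→c is +2, u→x is +3, c→g is +4 — the shift increases by 1 each position. Letter i (0-indexed) is shifted by i+1, so successive shifts are 1, 2, 3, ….
Reversing it on dqpiy: d−1=c, q−2=o, p−3=m, i−4=e, y−5=t.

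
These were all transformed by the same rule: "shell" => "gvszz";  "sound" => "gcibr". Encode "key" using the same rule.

ysm

Compare letters: s→g is +14, h→v is +14, e→s is +14 — a constant shift. It's a constant shift of +14 (ROT14).
Applying it to key: k+14=y, e+14=s, y+14=m.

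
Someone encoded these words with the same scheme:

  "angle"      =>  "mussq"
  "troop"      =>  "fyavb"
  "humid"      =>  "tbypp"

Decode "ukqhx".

ideal

The shifts repeat in a cycle of length 2: positions 0,1,… shift by +12, +7, then the pattern repeats.
Decoding ukqhx: u−12=i, k−7=d, q−12=e, h−7=a, x−12=l.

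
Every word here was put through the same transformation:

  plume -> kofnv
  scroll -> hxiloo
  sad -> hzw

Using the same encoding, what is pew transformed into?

kvd

Each pair mirrors across the alphabet (p↔k, l↔o, u↔f): positions sum to 25. Letters are reflected about the middle of the alphabet (position → 25−position): Atbash.
For pew: p↔k, e↔v, w↔d.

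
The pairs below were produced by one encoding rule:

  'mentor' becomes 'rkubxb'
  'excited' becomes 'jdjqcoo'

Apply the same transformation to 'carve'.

hgydn

Each letter shifts forward by (position + 5), i.e. 5, 6, 7, … — the shift grows by one for each successive letter.
Applying it to carve: c+5=h, a+6=g, r+7=y, v+8=d, e+9=n.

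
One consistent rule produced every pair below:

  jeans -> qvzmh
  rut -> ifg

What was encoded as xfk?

cup

Each pair mirrors across the alphabet (j↔q, e↔v, a↔z): positions sum to 25. Each letter is replaced by its mirror in the alphabet: a↔z, b↔y, c↔x, and so on (the Atbash cipher).
Decoding xfk: x↔c, f↔u, k↔p.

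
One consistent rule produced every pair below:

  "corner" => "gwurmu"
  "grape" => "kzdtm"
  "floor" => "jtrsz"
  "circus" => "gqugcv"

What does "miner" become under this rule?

qqqiz

A repeating key of period 3 is used — shifts +4, +8, +3 over and over.
Applying it to miner: m+4=q, i+8=q, n+3=q, e+4=i, r+8=z.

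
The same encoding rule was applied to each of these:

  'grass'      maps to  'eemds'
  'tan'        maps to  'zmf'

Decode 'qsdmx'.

large

Read the word backwards and shift each letter +12.
Decoding qsdmx: shift back: q−12=e, s−12=g, d−12=r, m−12=a, x−12=l → egral; then reverse → large.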